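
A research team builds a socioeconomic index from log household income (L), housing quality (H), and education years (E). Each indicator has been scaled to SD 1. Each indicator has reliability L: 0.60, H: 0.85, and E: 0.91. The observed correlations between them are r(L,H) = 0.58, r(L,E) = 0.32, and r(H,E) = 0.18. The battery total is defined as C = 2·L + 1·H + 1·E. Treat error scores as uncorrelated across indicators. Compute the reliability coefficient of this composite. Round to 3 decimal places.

0.815

Var(C) = 2² + 1 + 1 + 2·[2·0.58 + 2·0.32 + 0.18] = 6 + 3.96 = 9.96.
With uncorrelated errors the cross-covariances are all true-score covariance, so they carry over unchanged; only the diagonal terms shrink to ρᵢσᵢ².
True-score variance = [2²·0.60 + 0.85 + 0.91] + 3.96 = 4.16 + 3.96 = 8.12.
Reliability = 8.12 / 9.96 = 0.815.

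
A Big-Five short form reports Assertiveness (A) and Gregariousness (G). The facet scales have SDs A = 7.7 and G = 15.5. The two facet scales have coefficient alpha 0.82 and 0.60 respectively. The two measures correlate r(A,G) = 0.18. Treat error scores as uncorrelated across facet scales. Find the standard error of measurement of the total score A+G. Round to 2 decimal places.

Var(total) = 299.54 + 42.966 = 342.506.
True-score variance = 192.768 + 42.966 = 235.734, so reliability = 0.6883.
Error variance = 342.506 − 235.734 = 106.772; SEM = √106.772 = 10.33.

10.33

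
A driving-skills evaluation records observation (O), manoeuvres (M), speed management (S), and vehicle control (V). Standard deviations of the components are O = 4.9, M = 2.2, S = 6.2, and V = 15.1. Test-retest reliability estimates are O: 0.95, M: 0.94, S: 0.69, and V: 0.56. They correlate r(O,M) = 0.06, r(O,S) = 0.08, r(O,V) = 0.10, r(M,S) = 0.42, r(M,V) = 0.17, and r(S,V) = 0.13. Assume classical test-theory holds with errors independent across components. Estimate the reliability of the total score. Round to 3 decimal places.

0.687

Var(O+M+S+V) = 4.9² + 2.2² + 6.2² + 15.1² + 2·[4.9·2.2·0.06 + 4.9·6.2·0.08 + 4.9·15.1·0.10 + 2.2·6.2·0.42 + 2.2·15.1·0.17 + 6.2·15.1·0.13] = 295.3 + 68.046 = 363.346.
With uncorrelated errors the cross-covariances are all true-score covariance, so they carry over unchanged; only the diagonal terms shrink to ρᵢσᵢ².
True-score variance = [4.9²·0.95 + 2.2²·0.94 + 6.2²·0.69 + 15.1²·0.56] + 68.046 = 181.568 + 68.046 = 249.614.
Reliability = 249.614 / 363.346 = 0.687.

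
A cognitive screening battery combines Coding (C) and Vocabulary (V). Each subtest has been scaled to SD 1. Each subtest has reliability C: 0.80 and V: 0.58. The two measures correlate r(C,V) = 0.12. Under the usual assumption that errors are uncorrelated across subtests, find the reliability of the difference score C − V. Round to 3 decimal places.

0.648

Var(C−V) = 1 + 1 − 2·0.12 = 2 − 0.24 = 1.76.
With uncorrelated errors the cross-covariances are all true-score covariance, so they carry over unchanged; only the diagonal terms shrink to ρᵢσᵢ².
True-score variance = [0.80 + 0.58] − 0.24 = 1.38 − 0.24 = 1.14.
Reliability = 1.14 / 1.76 = 0.648.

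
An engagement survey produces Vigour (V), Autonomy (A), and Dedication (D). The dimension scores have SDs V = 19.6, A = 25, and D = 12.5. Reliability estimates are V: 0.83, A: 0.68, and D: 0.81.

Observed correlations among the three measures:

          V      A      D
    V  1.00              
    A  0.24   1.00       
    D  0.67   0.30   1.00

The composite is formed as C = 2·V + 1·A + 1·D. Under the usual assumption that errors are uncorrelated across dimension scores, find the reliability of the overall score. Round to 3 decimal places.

Var(C) = 2²·19.6² + 25² + 12.5² + 2·[2·19.6·25·0.24 + 2·19.6·12.5·0.67 + 25·12.5·0.30] = 2317.89 + 1314.5 = 3632.39.
Under uncorrelated errors the observed covariances equal the true-score covariances, so only the own-variance terms attenuate.
True-score variance = [2²·19.6²·0.83 + 25²·0.68 + 12.5²·0.81] + 1314.5 = 1826.97 + 1314.5 = 3141.47.
Reliability = 3141.47 / 3632.39 = 0.865.

0.865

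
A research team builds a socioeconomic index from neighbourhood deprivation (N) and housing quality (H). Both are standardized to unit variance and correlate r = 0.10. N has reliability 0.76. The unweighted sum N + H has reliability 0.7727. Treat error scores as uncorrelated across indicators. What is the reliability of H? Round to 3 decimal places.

0.740

Var(N+H) = 2 + 2·0.10 = 2.200.
True-score variance = ρ_N + ρ_H + 2·0.10, so 0.7727 = (0.76 + ρ_H + 0.20) / 2.200.
ρ_H = 0.7727·2.200 − 0.76 − 0.20 = 0.740.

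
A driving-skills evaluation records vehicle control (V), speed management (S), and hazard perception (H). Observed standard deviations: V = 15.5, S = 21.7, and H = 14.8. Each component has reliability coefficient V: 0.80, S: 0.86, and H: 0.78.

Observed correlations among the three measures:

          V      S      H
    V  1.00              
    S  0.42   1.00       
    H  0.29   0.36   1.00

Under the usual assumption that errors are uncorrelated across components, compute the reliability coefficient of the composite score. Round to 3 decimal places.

Var(V+S+H) = 15.5² + 21.7² + 14.8² + 2·[15.5·21.7·0.42 + 15.5·14.8·0.29 + 21.7·14.8·0.36] = 930.18 + 646.821 = 1577.
Under uncorrelated errors the observed covariances equal the true-score covariances, so only the own-variance terms attenuate.
True-score variance = [15.5²·0.80 + 21.7²·0.86 + 14.8²·0.78] + 646.821 = 768.017 + 646.821 = 1414.84.
Reliability = 1414.84 / 1577 = 0.897.

0.897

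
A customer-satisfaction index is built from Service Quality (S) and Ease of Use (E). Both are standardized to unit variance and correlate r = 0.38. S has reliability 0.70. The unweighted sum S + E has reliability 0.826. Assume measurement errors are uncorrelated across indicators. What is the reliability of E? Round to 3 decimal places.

0.820

Var(S+E) = 2 + 2·0.38 = 2.760.
True-score variance = ρ_S + ρ_E + 2·0.38, so 0.826 = (0.70 + ρ_E + 0.76) / 2.760.
ρ_E = 0.826·2.760 − 0.70 − 0.76 = 0.820.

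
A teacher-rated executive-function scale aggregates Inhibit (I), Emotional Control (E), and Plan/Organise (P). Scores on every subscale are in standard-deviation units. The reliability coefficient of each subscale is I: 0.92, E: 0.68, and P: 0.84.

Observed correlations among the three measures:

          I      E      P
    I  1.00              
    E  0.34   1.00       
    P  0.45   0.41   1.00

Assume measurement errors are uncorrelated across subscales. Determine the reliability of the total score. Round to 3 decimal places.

0.896

Var(I+E+P) = 3 + 2·[0.34 + 0.45 + 0.41] = 3 + 2.4 = 5.4.
With uncorrelated errors the cross-covariances are all true-score covariance, so they carry over unchanged; only the diagonal terms shrink to ρᵢσᵢ².
True-score variance = [0.92 + 0.68 + 0.84] + 2.4 = 2.44 + 2.4 = 4.84.
Reliability = 4.84 / 5.4 = 0.896.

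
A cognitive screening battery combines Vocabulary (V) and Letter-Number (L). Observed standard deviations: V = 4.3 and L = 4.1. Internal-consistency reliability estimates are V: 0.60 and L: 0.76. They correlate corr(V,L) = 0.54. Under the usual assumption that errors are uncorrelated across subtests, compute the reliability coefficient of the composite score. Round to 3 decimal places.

0.790

Var(V+L) = 4.3² + 4.1² + 2·[4.3·4.1·0.54] = 35.3 + 19.0404 = 54.3404.
With uncorrelated errors the cross-covariances are all true-score covariance, so they carry over unchanged; only the diagonal terms shrink to ρᵢσᵢ².
True-score variance = [4.3²·0.60 + 4.1²·0.76] + 19.0404 = 23.8696 + 19.0404 = 42.91.
Reliability = 42.91 / 54.3404 = 0.790.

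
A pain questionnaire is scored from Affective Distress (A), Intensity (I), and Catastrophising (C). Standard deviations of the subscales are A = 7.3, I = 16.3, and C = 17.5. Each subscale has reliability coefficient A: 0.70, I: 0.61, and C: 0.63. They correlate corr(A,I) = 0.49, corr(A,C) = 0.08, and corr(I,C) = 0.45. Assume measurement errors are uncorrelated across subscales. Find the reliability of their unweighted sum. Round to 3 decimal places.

Var(A+I+C) = 7.3² + 16.3² + 17.5² + 2·[7.3·16.3·0.49 + 7.3·17.5·0.08 + 16.3·17.5·0.45] = 625.23 + 393.775 = 1019.01.
Because errors are independent across components, Cov(Tᵢ,Tⱼ) = Cov(Xᵢ,Xⱼ); the off-diagonal part of the true-score variance is the same as above.
True-score variance = [7.3²·0.70 + 16.3²·0.61 + 17.5²·0.63] + 393.775 = 392.311 + 393.775 = 786.087.
Reliability = 786.087 / 1019.01 = 0.771.

0.771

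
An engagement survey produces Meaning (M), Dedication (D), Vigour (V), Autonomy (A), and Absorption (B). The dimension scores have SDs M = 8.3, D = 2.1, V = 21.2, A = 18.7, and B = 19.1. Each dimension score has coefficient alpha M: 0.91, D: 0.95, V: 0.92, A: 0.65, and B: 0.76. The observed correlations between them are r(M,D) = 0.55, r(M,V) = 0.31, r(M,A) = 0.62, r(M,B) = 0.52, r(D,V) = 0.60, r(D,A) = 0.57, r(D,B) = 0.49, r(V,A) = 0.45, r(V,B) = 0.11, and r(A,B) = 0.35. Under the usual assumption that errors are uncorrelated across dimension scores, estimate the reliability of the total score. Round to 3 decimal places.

Var(M+D+V+A+B) = 8.3² + 2.1² + 21.2² + 18.7² + 19.1² + 2·[8.3·2.1·0.55 + 8.3·21.2·0.31 + 8.3·18.7·0.62 + 8.3·19.1·0.52 + 2.1·21.2·0.60 + 2.1·18.7·0.57 + 2.1·19.1·0.49 + 21.2·18.7·0.45 + 21.2·19.1·0.11 + 18.7·19.1·0.35] = 1237.24 + 1319 = 2556.24.
Because errors are independent across components, Cov(Tᵢ,Tⱼ) = Cov(Xᵢ,Xⱼ); the off-diagonal part of the true-score variance is the same as above.
True-score variance = [8.3²·0.91 + 2.1²·0.95 + 21.2²·0.92 + 18.7²·0.65 + 19.1²·0.76] + 1319 = 984.918 + 1319 = 2303.92.
Reliability = 2303.92 / 2556.24 = 0.901.

0.901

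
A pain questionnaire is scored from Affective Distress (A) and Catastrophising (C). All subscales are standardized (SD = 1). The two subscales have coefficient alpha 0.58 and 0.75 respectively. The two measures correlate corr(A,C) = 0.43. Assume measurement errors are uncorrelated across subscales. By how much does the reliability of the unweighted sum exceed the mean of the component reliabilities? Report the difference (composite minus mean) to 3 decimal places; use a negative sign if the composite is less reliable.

Var(sum) = 2 + 0.86 = 2.86; true-score variance = 1.33 + 0.86 = 2.19; composite reliability = 0.7657.
Mean component reliability = 0.6650.
Difference = 0.7657 − 0.6650 = 0.101.

0.101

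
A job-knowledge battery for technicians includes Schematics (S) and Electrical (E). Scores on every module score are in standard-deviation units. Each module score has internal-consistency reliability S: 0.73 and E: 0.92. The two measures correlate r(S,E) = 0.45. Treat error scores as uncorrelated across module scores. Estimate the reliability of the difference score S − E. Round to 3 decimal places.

Var(S−E) = 1 + 1 − 2·0.45 = 2 − 0.9 = 1.1.
With uncorrelated errors the cross-covariances are all true-score covariance, so they carry over unchanged; only the diagonal terms shrink to ρᵢσᵢ².
True-score variance = [0.73 + 0.92] − 0.9 = 1.65 − 0.9 = 0.75.
Reliability = 0.75 / 1.1 = 0.682.

0.682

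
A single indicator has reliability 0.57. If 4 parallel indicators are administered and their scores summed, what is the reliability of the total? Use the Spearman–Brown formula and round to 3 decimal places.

ρ_k = kρ / (1 + (k−1)ρ) = 4·0.57 / (1 + 3·0.57) = 2.280 / 2.710 = 0.841.

0.841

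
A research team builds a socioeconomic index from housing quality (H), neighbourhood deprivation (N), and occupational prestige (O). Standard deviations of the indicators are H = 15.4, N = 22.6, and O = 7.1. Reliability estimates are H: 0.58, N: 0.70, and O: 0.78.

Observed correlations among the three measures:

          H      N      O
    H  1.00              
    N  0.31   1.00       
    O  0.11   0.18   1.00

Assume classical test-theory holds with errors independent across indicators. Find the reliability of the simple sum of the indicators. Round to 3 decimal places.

Var(H+N+O) = 15.4² + 22.6² + 7.1² + 2·[15.4·22.6·0.31 + 15.4·7.1·0.11 + 22.6·7.1·0.18] = 798.33 + 297.605 = 1095.94.
Because errors are independent across components, Cov(Tᵢ,Tⱼ) = Cov(Xᵢ,Xⱼ); the off-diagonal part of the true-score variance is the same as above.
True-score variance = [15.4²·0.58 + 22.6²·0.70 + 7.1²·0.78] + 297.605 = 534.405 + 297.605 = 832.01.
Reliability = 832.01 / 1095.94 = 0.759.

0.759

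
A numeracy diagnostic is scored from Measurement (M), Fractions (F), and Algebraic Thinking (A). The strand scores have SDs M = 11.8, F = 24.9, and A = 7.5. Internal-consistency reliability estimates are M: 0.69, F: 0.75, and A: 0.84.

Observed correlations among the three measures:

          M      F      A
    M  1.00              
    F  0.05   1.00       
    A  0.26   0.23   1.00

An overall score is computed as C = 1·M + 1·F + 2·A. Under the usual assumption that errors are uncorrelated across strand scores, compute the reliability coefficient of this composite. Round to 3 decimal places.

Var(C) = 11.8² + 24.9² + 2²·7.5² + 2·[11.8·24.9·0.05 + 2·11.8·7.5·0.26 + 2·24.9·7.5·0.23] = 984.25 + 293.232 = 1277.48.
With uncorrelated errors the cross-covariances are all true-score covariance, so they carry over unchanged; only the diagonal terms shrink to ρᵢσᵢ².
True-score variance = [11.8²·0.69 + 24.9²·0.75 + 2²·7.5²·0.84] + 293.232 = 750.083 + 293.232 = 1043.32.
Reliability = 1043.32 / 1277.48 = 0.817.

0.817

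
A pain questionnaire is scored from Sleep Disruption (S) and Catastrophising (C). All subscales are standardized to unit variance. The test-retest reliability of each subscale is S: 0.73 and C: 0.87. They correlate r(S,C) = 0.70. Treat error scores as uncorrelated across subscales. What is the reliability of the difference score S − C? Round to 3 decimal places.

Var(S−C) = 1 + 1 − 2·0.70 = 2 − 1.4 = 0.6.
With uncorrelated errors the cross-covariances are all true-score covariance, so they carry over unchanged; only the diagonal terms shrink to ρᵢσᵢ².
True-score variance = [0.73 + 0.87] − 1.4 = 1.6 − 1.4 = 0.2.
Reliability = 0.2 / 0.6 = 0.333.

0.333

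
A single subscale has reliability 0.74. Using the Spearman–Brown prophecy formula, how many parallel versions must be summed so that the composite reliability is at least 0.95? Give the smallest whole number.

7

k ≥ ρ*(1−ρ₁)/(ρ₁(1−ρ*)) = 0.95·0.26 / (0.74·0.05) = 6.676.
Smallest integer k = 7.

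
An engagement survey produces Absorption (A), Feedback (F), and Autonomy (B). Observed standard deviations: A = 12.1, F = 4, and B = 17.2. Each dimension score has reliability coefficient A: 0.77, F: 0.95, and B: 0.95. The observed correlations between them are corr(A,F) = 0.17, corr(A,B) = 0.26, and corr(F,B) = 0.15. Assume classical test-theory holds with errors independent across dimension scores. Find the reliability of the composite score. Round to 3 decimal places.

Var(A+F+B) = 12.1² + 4² + 17.2² + 2·[12.1·4·0.17 + 12.1·17.2·0.26 + 4·17.2·0.15] = 458.25 + 145.318 = 603.568.
With uncorrelated errors the cross-covariances are all true-score covariance, so they carry over unchanged; only the diagonal terms shrink to ρᵢσᵢ².
True-score variance = [12.1²·0.77 + 4²·0.95 + 17.2²·0.95] + 145.318 = 408.984 + 145.318 = 554.302.
Reliability = 554.302 / 603.568 = 0.918.

0.918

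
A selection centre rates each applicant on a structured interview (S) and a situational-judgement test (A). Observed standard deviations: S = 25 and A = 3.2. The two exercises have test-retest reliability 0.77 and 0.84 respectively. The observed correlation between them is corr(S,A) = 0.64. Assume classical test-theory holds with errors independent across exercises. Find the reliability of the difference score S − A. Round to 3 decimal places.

0.727

Var(S−A) = 25² + 3.2² − 2·25·3.2·0.64 = 635.24 − 102.4 = 532.84.
Because errors are independent across components, Cov(Tᵢ,Tⱼ) = Cov(Xᵢ,Xⱼ); the off-diagonal part of the true-score variance is the same as above.
True-score variance = [25²·0.77 + 3.2²·0.84] − 102.4 = 489.852 − 102.4 = 387.452.
Reliability = 387.452 / 532.84 = 0.727.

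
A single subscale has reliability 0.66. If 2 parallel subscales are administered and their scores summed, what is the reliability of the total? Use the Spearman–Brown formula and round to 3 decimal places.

ρ_k = kρ / (1 + (k−1)ρ) = 2·0.66 / (1 + 1·0.66) = 1.320 / 1.660 = 0.795.

0.795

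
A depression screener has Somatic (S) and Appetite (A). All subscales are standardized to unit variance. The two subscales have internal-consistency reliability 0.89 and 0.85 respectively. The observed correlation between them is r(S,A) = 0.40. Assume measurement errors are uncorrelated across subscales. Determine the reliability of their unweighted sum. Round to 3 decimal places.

Var(S+A) = 2 + 2·[0.40] = 2 + 0.8 = 2.8.
With uncorrelated errors the cross-covariances are all true-score covariance, so they carry over unchanged; only the diagonal terms shrink to ρᵢσᵢ².
True-score variance = [0.89 + 0.85] + 0.8 = 1.74 + 0.8 = 2.54.
Reliability = 2.54 / 2.8 = 0.907.

0.907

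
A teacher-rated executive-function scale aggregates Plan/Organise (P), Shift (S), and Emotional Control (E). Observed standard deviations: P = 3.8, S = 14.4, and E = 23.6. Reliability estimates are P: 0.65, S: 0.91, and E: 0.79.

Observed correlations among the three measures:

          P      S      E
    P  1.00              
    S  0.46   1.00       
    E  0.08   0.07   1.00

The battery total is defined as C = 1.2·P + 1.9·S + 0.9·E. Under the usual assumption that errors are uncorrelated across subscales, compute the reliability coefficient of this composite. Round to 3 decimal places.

0.882

Var(C) = 1.2²·3.8² + 1.9²·14.4² + 0.9²·23.6² + 2·[2.28·3.8·14.4·0.46 + 1.08·3.8·23.6·0.08 + 1.71·14.4·23.6·0.07] = 1220.5 + 211.635 = 1432.14.
Because errors are independent across components, Cov(Tᵢ,Tⱼ) = Cov(Xᵢ,Xⱼ); the off-diagonal part of the true-score variance is the same as above.
True-score variance = [1.2²·3.8²·0.65 + 1.9²·14.4²·0.91 + 0.9²·23.6²·0.79] + 211.635 = 1051.11 + 211.635 = 1262.75.
Reliability = 1262.75 / 1432.14 = 0.882.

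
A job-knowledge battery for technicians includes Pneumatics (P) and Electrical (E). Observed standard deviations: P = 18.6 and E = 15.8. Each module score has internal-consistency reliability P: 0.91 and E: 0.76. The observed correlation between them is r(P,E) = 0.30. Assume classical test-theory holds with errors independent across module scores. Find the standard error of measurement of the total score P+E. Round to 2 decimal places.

9.54

Var(total) = 595.6 + 176.328 = 771.928.
True-score variance = 504.55 + 176.328 = 680.878, so reliability = 0.8820.
Error variance = 771.928 − 680.878 = 91.05; SEM = √91.05 = 9.54.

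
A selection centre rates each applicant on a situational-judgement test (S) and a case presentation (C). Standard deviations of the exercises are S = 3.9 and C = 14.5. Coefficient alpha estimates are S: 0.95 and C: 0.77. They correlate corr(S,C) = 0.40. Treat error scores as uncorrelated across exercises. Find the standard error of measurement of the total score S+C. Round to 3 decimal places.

7.008

Var(total) = 225.46 + 45.24 = 270.7.
True-score variance = 176.342 + 45.24 = 221.582, so reliability = 0.8186.
Error variance = 270.7 − 221.582 = 49.118; SEM = √49.118 = 7.008.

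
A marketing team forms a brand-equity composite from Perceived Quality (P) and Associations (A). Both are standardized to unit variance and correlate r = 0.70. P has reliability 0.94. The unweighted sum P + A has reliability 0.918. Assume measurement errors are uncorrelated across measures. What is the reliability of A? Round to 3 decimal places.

0.781

Var(P+A) = 2 + 2·0.70 = 3.400.
True-score variance = ρ_P + ρ_A + 2·0.70, so 0.918 = (0.94 + ρ_A + 1.40) / 3.400.
ρ_A = 0.918·3.400 − 0.94 − 1.40 = 0.781.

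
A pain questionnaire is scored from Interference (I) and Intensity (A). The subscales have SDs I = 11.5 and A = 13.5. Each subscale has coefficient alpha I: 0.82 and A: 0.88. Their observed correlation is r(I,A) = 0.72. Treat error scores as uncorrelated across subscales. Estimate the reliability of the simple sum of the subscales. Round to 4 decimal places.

Var(I+A) = 11.5² + 13.5² + 2·[11.5·13.5·0.72] = 314.5 + 223.56 = 538.06.
Under uncorrelated errors the observed covariances equal the true-score covariances, so only the own-variance terms attenuate.
True-score variance = [11.5²·0.82 + 13.5²·0.88] + 223.56 = 268.825 + 223.56 = 492.385.
Reliability = 492.385 / 538.06 = 0.9151.

0.9151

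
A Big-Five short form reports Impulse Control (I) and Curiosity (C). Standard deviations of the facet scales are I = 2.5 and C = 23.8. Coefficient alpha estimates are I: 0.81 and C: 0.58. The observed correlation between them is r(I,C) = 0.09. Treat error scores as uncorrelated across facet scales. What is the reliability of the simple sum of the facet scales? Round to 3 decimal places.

0.590

Var(I+C) = 2.5² + 23.8² + 2·[2.5·23.8·0.09] = 572.69 + 10.71 = 583.4.
With uncorrelated errors the cross-covariances are all true-score covariance, so they carry over unchanged; only the diagonal terms shrink to ρᵢσᵢ².
True-score variance = [2.5²·0.81 + 23.8²·0.58] + 10.71 = 333.598 + 10.71 = 344.308.
Reliability = 344.308 / 583.4 = 0.590.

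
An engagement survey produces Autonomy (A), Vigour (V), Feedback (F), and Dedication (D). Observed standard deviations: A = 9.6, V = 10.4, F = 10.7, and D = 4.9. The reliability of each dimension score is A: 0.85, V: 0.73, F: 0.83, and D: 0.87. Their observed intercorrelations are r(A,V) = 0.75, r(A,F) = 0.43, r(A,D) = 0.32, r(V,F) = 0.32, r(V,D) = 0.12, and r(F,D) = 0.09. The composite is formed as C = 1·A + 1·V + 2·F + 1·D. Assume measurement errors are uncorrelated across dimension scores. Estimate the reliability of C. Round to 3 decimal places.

0.898

Var(C) = 9.6² + 10.4² + 2²·10.7² + 4.9² + 2·[9.6·10.4·0.75 + 2·9.6·10.7·0.43 + 9.6·4.9·0.32 + 2·10.4·10.7·0.32 + 10.4·4.9·0.12 + 2·10.7·4.9·0.09] = 682.29 + 530.088 = 1212.38.
Because errors are independent across components, Cov(Tᵢ,Tⱼ) = Cov(Xᵢ,Xⱼ); the off-diagonal part of the true-score variance is the same as above.
True-score variance = [9.6²·0.85 + 10.4²·0.73 + 2²·10.7²·0.83 + 4.9²·0.87] + 530.088 = 558.288 + 530.088 = 1088.38.
Reliability = 1088.38 / 1212.38 = 0.898.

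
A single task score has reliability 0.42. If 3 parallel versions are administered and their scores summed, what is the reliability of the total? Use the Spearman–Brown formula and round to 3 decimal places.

ρ_k = kρ / (1 + (k−1)ρ) = 3·0.42 / (1 + 2·0.42) = 1.260 / 1.840 = 0.685.

0.685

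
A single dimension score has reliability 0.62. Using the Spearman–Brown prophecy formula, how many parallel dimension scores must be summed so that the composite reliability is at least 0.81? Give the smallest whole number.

3

k ≥ ρ*(1−ρ₁)/(ρ₁(1−ρ*)) = 0.81·0.38 / (0.62·0.19) = 2.613.
Smallest integer k = 3.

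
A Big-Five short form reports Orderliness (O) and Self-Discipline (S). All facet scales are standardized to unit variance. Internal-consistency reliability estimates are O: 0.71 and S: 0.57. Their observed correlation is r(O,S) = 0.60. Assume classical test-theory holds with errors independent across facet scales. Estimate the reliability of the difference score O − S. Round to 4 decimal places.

Var(O−S) = 1 + 1 − 2·0.60 = 2 − 1.2 = 0.8.
Because errors are independent across components, Cov(Tᵢ,Tⱼ) = Cov(Xᵢ,Xⱼ); the off-diagonal part of the true-score variance is the same as above.
True-score variance = [0.71 + 0.57] − 1.2 = 1.28 − 1.2 = 0.08.
Reliability = 0.08 / 0.8 = 0.1000.

0.1000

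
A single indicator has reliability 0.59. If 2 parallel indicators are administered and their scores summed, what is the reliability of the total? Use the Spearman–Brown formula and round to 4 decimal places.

0.7421

ρ_k = kρ / (1 + (k−1)ρ) = 2·0.59 / (1 + 1·0.59) = 1.180 / 1.590 = 0.7421.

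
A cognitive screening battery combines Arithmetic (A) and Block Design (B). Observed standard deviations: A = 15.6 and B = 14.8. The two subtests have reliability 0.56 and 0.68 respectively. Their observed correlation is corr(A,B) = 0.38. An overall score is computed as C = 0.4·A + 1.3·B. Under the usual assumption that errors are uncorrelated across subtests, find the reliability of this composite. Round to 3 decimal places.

0.729

Var(C) = 0.4²·15.6² + 1.3²·14.8² + 2·[0.52·15.6·14.8·0.38] = 409.115 + 91.2438 = 500.359.
With uncorrelated errors the cross-covariances are all true-score covariance, so they carry over unchanged; only the diagonal terms shrink to ρᵢσᵢ².
True-score variance = [0.4²·15.6²·0.56 + 1.3²·14.8²·0.68] + 91.2438 = 273.526 + 91.2438 = 364.77.
Reliability = 364.77 / 500.359 = 0.729.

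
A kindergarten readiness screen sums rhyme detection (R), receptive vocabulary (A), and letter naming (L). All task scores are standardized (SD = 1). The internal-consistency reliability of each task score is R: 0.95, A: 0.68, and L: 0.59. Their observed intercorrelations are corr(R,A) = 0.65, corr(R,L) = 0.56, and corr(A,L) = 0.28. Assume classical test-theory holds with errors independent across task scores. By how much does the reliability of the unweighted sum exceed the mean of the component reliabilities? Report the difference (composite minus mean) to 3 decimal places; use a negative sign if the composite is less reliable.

0.130

Var(sum) = 3 + 2.98 = 5.98; true-score variance = 2.22 + 2.98 = 5.2; composite reliability = 0.8696.
Mean component reliability = 0.7400.
Difference = 0.8696 − 0.7400 = 0.130.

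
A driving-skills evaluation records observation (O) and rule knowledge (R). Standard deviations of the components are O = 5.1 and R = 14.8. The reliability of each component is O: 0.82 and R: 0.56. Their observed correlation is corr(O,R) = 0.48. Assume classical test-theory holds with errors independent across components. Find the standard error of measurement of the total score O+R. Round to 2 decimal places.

10.05

Var(total) = 245.05 + 72.4608 = 317.511.
True-score variance = 143.991 + 72.4608 = 216.451, so reliability = 0.6817.
Error variance = 317.511 − 216.451 = 101.059; SEM = √101.059 = 10.05.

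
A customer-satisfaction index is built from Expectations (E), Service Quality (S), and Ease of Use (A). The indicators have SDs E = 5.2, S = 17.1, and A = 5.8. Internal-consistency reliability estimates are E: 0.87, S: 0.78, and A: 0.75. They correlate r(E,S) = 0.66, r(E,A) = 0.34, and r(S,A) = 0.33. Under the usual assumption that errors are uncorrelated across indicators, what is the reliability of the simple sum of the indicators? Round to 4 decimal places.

0.8630

Var(E+S+A) = 5.2² + 17.1² + 5.8² + 2·[5.2·17.1·0.66 + 5.2·5.8·0.34 + 17.1·5.8·0.33] = 353.09 + 203.342 = 556.432.
Under uncorrelated errors the observed covariances equal the true-score covariances, so only the own-variance terms attenuate.
True-score variance = [5.2²·0.87 + 17.1²·0.78 + 5.8²·0.75] + 203.342 = 276.835 + 203.342 = 480.177.
Reliability = 480.177 / 556.432 = 0.8630.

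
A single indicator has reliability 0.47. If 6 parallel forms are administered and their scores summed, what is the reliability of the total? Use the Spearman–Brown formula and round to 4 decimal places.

ρ_k = kρ / (1 + (k−1)ρ) = 6·0.47 / (1 + 5·0.47) = 2.820 / 3.350 = 0.8418.

0.8418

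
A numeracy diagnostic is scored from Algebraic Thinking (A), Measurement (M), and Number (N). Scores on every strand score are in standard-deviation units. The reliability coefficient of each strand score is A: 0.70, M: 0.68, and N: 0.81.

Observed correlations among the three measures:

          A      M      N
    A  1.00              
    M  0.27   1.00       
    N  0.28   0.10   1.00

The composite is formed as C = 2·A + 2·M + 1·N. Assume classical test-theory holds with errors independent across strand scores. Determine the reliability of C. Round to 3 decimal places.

Var(C) = 2² + 2² + 1 + 2·[4·0.27 + 2·0.28 + 2·0.10] = 9 + 3.68 = 12.68.
Because errors are independent across components, Cov(Tᵢ,Tⱼ) = Cov(Xᵢ,Xⱼ); the off-diagonal part of the true-score variance is the same as above.
True-score variance = [2²·0.70 + 2²·0.68 + 0.81] + 3.68 = 6.33 + 3.68 = 10.01.
Reliability = 10.01 / 12.68 = 0.789.

0.789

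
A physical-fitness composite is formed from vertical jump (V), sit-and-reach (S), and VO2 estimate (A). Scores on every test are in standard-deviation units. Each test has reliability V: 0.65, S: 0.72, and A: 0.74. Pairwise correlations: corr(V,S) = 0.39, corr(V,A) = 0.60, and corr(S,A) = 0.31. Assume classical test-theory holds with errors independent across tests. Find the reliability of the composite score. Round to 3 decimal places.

Var(V+S+A) = 3 + 2·[0.39 + 0.60 + 0.31] = 3 + 2.6 = 5.6.
Under uncorrelated errors the observed covariances equal the true-score covariances, so only the own-variance terms attenuate.
True-score variance = [0.65 + 0.72 + 0.74] + 2.6 = 2.11 + 2.6 = 4.71.
Reliability = 4.71 / 5.6 = 0.841.

0.841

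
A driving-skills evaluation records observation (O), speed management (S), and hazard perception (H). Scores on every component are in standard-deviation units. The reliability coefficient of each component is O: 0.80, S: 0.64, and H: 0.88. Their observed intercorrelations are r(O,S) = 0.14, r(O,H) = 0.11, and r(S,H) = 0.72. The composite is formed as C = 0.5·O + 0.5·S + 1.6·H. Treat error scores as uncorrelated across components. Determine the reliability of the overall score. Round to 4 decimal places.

0.8997

Var(C) = 0.5² + 0.5² + 1.6² + 2·[0.25·0.14 + 0.8·0.11 + 0.8·0.72] = 3.06 + 1.398 = 4.458.
With uncorrelated errors the cross-covariances are all true-score covariance, so they carry over unchanged; only the diagonal terms shrink to ρᵢσᵢ².
True-score variance = [0.5²·0.80 + 0.5²·0.64 + 1.6²·0.88] + 1.398 = 2.6128 + 1.398 = 4.0108.
Reliability = 4.0108 / 4.458 = 0.8997.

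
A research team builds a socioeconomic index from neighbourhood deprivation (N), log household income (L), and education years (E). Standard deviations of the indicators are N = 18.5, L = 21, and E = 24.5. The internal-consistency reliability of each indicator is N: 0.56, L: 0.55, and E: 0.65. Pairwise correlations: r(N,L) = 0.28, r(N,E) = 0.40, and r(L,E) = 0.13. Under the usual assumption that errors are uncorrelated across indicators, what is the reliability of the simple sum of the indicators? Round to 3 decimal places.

Var(N+L+E) = 18.5² + 21² + 24.5² + 2·[18.5·21·0.28 + 18.5·24.5·0.40 + 21·24.5·0.13] = 1383.5 + 713.93 = 2097.43.
Because errors are independent across components, Cov(Tᵢ,Tⱼ) = Cov(Xᵢ,Xⱼ); the off-diagonal part of the true-score variance is the same as above.
True-score variance = [18.5²·0.56 + 21²·0.55 + 24.5²·0.65] + 713.93 = 824.373 + 713.93 = 1538.3.
Reliability = 1538.3 / 2097.43 = 0.733.

0.733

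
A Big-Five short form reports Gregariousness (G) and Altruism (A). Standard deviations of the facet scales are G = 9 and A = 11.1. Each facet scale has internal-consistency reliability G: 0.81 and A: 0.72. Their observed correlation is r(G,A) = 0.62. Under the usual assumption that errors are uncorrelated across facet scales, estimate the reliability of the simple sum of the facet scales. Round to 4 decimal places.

Var(G+A) = 9² + 11.1² + 2·[9·11.1·0.62] = 204.21 + 123.876 = 328.086.
Because errors are independent across components, Cov(Tᵢ,Tⱼ) = Cov(Xᵢ,Xⱼ); the off-diagonal part of the true-score variance is the same as above.
True-score variance = [9²·0.81 + 11.1²·0.72] + 123.876 = 154.321 + 123.876 = 278.197.
Reliability = 278.197 / 328.086 = 0.8479.

0.8479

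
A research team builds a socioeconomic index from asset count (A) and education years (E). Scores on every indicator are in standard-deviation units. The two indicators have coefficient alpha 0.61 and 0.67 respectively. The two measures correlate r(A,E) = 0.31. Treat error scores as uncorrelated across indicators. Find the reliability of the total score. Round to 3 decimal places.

0.725

Var(A+E) = 2 + 2·[0.31] = 2 + 0.62 = 2.62.
Under uncorrelated errors the observed covariances equal the true-score covariances, so only the own-variance terms attenuate.
True-score variance = [0.61 + 0.67] + 0.62 = 1.28 + 0.62 = 1.9.
Reliability = 1.9 / 2.62 = 0.725.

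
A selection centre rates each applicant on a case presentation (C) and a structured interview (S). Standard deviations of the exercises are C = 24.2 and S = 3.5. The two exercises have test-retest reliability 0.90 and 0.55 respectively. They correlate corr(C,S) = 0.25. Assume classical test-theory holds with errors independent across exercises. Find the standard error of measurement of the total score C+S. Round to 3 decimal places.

8.005

Var(total) = 597.89 + 42.35 = 640.24.
True-score variance = 533.813 + 42.35 = 576.163, so reliability = 0.8999.
Error variance = 640.24 − 576.163 = 64.0765; SEM = √64.0765 = 8.005.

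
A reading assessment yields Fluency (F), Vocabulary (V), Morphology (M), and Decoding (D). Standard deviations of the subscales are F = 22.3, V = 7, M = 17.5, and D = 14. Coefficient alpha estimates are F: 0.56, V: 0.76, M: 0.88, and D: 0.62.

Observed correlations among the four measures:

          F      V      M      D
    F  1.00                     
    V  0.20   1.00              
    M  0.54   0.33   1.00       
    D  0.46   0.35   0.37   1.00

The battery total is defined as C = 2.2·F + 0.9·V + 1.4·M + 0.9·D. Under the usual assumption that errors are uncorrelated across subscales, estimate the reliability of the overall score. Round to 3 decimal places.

Var(C) = 2.2²·22.3² + 0.9²·7² + 1.4²·17.5² + 0.9²·14² + 2·[1.98·22.3·7·0.20 + 3.08·22.3·17.5·0.54 + 1.98·22.3·14·0.46 + 1.26·7·17.5·0.33 + 0.81·7·14·0.35 + 1.26·17.5·14·0.37] = 3205.58 + 2376.34 = 5581.92.
Under uncorrelated errors the observed covariances equal the true-score covariances, so only the own-variance terms attenuate.
True-score variance = [2.2²·22.3²·0.56 + 0.9²·7²·0.76 + 1.4²·17.5²·0.88 + 0.9²·14²·0.62] + 2376.34 = 2004.67 + 2376.34 = 4381.01.
Reliability = 4381.01 / 5581.92 = 0.785.

0.785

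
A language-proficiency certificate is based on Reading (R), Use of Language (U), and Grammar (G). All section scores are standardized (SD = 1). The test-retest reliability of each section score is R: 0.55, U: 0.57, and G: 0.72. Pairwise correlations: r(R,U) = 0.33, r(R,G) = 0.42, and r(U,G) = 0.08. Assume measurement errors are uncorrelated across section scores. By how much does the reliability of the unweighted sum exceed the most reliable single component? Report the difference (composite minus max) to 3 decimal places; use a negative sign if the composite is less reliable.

0.031

Var(sum) = 3 + 1.66 = 4.66; true-score variance = 1.84 + 1.66 = 3.5; composite reliability = 0.7511.
Max component reliability = 0.7200.
Difference = 0.7511 − 0.7200 = 0.031.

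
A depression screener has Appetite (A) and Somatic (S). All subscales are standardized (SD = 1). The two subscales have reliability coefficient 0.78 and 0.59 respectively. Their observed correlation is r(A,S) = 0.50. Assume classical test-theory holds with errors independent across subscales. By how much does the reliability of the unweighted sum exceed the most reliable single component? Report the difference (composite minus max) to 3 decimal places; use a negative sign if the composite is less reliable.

0.010

Var(sum) = 2 + 1 = 3; true-score variance = 1.37 + 1 = 2.37; composite reliability = 0.7900.
Max component reliability = 0.7800.
Difference = 0.7900 − 0.7800 = 0.010.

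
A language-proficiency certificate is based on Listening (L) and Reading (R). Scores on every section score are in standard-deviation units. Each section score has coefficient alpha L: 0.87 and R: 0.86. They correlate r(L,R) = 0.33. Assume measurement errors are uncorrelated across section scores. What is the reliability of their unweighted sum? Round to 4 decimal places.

0.8985

Var(L+R) = 2 + 2·[0.33] = 2 + 0.66 = 2.66.
Because errors are independent across components, Cov(Tᵢ,Tⱼ) = Cov(Xᵢ,Xⱼ); the off-diagonal part of the true-score variance is the same as above.
True-score variance = [0.87 + 0.86] + 0.66 = 1.73 + 0.66 = 2.39.
Reliability = 2.39 / 2.66 = 0.8985.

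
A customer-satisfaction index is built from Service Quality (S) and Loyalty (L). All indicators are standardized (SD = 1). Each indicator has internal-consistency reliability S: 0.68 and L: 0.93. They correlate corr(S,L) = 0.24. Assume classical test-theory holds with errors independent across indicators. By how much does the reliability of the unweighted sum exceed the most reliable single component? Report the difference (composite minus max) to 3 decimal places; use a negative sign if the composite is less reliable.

Var(sum) = 2 + 0.48 = 2.48; true-score variance = 1.61 + 0.48 = 2.09; composite reliability = 0.8427.
Max component reliability = 0.9300.
Difference = 0.8427 − 0.9300 = -0.087.

-0.087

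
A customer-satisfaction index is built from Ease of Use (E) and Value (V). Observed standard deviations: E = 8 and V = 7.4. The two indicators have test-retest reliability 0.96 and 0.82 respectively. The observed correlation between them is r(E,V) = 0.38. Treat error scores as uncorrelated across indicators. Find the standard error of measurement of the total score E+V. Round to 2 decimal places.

3.52

Var(total) = 118.76 + 44.992 = 163.752.
True-score variance = 106.343 + 44.992 = 151.335, so reliability = 0.9242.
Error variance = 163.752 − 151.335 = 12.4168; SEM = √12.4168 = 3.52.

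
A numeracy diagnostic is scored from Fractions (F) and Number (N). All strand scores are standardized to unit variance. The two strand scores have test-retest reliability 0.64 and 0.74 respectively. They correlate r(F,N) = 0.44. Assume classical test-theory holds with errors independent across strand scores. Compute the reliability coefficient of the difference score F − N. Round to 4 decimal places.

0.4464

Var(F−N) = 1 + 1 − 2·0.44 = 2 − 0.88 = 1.12.
Under uncorrelated errors the observed covariances equal the true-score covariances, so only the own-variance terms attenuate.
True-score variance = [0.64 + 0.74] − 0.88 = 1.38 − 0.88 = 0.5.
Reliability = 0.5 / 1.12 = 0.4464.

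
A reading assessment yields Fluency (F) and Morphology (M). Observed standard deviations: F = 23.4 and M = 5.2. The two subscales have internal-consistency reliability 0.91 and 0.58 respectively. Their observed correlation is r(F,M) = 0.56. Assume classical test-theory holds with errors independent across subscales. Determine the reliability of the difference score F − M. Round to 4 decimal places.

0.8617

Var(F−M) = 23.4² + 5.2² − 2·23.4·5.2·0.56 = 574.6 − 136.282 = 438.318.
Under uncorrelated errors the observed covariances equal the true-score covariances, so only the own-variance terms attenuate.
True-score variance = [23.4²·0.91 + 5.2²·0.58] − 136.282 = 513.963 − 136.282 = 377.681.
Reliability = 377.681 / 438.318 = 0.8617.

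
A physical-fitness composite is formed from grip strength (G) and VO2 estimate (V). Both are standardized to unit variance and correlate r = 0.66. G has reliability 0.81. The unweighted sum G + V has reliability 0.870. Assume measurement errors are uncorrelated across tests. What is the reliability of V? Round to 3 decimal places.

0.758

Var(G+V) = 2 + 2·0.66 = 3.320.
True-score variance = ρ_G + ρ_V + 2·0.66, so 0.870 = (0.81 + ρ_V + 1.32) / 3.320.
ρ_V = 0.870·3.320 − 0.81 − 1.32 = 0.758.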